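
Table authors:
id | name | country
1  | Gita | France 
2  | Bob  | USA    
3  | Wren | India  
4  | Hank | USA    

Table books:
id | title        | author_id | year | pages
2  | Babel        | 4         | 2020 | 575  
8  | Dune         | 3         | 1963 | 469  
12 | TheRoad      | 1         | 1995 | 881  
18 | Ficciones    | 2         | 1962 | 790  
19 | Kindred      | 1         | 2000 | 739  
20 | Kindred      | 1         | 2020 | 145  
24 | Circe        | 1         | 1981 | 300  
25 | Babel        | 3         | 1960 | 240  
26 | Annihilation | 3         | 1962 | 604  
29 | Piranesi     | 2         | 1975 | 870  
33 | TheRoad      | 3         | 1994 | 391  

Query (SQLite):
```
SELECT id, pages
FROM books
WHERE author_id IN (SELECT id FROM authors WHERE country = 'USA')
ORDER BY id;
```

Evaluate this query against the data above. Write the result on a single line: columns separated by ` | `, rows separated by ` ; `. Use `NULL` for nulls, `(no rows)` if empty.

2 | 575 ; 18 | 790 ; 29 | 870

Inner query: authors.id where country = 'USA'.
Outer: keep books rows whose author_id is in that set.
Inner query → {2, 4}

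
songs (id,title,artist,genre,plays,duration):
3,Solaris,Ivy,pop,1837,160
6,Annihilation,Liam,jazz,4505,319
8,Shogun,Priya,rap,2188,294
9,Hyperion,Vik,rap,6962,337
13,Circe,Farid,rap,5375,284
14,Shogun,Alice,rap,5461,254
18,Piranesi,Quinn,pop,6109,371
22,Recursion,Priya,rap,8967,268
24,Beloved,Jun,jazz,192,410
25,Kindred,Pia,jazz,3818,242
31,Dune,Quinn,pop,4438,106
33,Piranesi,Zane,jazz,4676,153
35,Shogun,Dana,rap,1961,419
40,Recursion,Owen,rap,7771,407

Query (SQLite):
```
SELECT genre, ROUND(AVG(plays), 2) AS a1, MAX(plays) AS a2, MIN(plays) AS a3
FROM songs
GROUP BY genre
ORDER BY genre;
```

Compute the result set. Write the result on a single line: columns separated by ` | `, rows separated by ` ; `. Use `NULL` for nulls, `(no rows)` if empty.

jazz | 3297.75 | 4676 | 192 ; pop | 4128 | 6109 | 1837 ; rap | 5526.43 | 8967 | 1961

Group songs by genre.
Per group compute: ROUND(AVG(plays), 2), MAX(plays), MIN(plays).
  jazz: ids {6, 24, 25, 33} → ROUND(AVG(plays), 2)=3297.75, MAX(plays)=4676, MIN(plays)=192
  pop: ids {3, 18, 31} → ROUND(AVG(plays), 2)=4128, MAX(plays)=6109, MIN(plays)=1837
  rap: ids {8, 9, 13, 14, 22, 35, 40} → ROUND(AVG(plays), 2)=5526.43, MAX(plays)=8967, MIN(plays)=1961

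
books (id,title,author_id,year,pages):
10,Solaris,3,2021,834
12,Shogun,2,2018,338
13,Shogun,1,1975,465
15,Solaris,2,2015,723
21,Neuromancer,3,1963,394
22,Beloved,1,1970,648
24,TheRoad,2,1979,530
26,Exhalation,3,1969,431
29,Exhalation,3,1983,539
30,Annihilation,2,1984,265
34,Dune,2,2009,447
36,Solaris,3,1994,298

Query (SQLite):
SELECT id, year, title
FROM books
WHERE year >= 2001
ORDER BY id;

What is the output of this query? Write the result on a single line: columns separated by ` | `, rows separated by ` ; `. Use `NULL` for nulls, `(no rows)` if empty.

year >= 2001: ids {10, 12, 15, 34}

10 | 2021 | Solaris ; 12 | 2018 | Shogun ; 15 | 2015 | Solaris ; 34 | 2009 | Dune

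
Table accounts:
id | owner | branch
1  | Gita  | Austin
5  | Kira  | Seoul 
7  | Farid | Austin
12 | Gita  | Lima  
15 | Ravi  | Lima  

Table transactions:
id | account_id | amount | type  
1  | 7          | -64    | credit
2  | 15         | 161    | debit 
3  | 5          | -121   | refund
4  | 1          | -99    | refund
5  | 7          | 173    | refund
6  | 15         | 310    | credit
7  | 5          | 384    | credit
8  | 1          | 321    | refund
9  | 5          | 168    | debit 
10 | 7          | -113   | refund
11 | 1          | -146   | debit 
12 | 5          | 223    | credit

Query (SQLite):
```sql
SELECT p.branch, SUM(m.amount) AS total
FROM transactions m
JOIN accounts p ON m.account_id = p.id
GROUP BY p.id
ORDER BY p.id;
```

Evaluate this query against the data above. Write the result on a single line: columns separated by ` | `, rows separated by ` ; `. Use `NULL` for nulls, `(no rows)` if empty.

Austin | 76 ; Seoul | 654 ; Austin | -4 ; Lima | 471

Join each transactions row to its accounts via account_id.
Group joined rows by accounts.id; compute SUM(m.amount) per group.
  1: ids {4, 8, 11} → SUM(m.amount)=76
  5: ids {3, 7, 9, 12} → SUM(m.amount)=654
  7: ids {1, 5, 10} → SUM(m.amount)=-4
  15: ids {2, 6} → SUM(m.amount)=471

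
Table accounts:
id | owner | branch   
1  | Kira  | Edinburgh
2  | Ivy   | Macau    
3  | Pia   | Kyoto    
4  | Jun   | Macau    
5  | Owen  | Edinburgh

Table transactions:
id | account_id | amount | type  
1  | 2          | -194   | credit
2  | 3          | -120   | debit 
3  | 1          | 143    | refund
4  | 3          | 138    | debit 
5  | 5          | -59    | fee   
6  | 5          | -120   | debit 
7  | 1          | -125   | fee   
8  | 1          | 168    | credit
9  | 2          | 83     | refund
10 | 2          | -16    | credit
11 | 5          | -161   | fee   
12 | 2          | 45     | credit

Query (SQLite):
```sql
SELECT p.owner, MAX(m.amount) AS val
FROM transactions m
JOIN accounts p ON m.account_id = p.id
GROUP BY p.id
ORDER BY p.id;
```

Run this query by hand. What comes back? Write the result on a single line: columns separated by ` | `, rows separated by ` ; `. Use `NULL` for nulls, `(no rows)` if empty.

Kira | 168 ; Ivy | 83 ; Pia | 138 ; Owen | -59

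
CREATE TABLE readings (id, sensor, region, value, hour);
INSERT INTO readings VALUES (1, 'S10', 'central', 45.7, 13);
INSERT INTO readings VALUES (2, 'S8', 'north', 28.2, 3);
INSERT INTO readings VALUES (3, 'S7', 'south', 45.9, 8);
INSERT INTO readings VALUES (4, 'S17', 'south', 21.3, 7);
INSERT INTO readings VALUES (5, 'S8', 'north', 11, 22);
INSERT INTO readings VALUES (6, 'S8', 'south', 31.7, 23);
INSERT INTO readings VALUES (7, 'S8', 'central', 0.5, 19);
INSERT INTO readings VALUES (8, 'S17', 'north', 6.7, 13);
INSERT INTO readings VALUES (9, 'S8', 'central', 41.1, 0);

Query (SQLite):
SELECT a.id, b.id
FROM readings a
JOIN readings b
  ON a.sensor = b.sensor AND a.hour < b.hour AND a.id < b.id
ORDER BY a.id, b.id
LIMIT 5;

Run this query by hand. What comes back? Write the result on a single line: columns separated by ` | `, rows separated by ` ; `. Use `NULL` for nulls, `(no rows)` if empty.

2 | 5 ; 2 | 6 ; 2 | 7 ; 4 | 8 ; 5 | 6

Pairs (a,b) with same sensor, a.hour < b.hour, a.id < b.id.
sensor groups: S10:{1} S17:{4,8} S7:{3} S8:{2,5,6,7,9}
Ordered by (a.id, b.id); first 5.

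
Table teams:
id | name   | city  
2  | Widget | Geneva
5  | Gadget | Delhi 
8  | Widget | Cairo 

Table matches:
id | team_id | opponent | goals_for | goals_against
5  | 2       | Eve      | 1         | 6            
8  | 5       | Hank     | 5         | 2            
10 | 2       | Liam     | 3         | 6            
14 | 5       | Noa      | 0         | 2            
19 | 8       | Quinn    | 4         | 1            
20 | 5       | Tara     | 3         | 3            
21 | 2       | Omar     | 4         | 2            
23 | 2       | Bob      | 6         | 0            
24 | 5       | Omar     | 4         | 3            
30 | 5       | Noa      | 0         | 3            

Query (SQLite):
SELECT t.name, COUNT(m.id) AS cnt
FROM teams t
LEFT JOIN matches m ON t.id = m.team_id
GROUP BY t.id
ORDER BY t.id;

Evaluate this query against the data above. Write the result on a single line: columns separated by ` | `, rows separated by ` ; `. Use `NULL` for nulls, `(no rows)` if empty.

Widget | 4 ; Gadget | 5 ; Widget | 1

LEFT JOIN keeps every teams row; unmatched ones get NULL for matches columns.
Group by teams.id and compute COUNT(m.id). COUNT(col) of an all-NULL group is 0.
  2: ids {5, 10, 21, 23} → COUNT(m.id)=4
  5: ids {8, 14, 20, 24, 30} → COUNT(m.id)=5
  8: ids {19} → COUNT(m.id)=1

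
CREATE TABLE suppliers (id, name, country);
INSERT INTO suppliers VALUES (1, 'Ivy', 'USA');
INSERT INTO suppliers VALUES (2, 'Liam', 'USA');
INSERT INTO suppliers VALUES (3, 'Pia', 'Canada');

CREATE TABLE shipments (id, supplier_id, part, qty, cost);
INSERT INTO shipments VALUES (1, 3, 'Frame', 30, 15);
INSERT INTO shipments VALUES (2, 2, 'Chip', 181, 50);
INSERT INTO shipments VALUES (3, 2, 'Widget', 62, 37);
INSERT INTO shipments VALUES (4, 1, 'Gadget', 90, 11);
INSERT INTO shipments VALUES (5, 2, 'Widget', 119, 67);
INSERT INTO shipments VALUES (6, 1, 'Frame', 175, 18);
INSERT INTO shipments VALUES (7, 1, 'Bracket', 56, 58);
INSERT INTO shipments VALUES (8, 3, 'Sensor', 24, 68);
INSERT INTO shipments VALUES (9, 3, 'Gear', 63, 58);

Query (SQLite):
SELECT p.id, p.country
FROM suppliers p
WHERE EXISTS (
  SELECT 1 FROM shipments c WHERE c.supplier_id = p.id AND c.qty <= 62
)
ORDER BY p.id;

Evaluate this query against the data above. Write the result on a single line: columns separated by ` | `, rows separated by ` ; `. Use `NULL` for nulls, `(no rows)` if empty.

For each suppliers row, check whether any shipments with matching supplier_id has qty <= 62.
Keep rows where that is true.

1 | USA ; 2 | USA ; 3 | Canada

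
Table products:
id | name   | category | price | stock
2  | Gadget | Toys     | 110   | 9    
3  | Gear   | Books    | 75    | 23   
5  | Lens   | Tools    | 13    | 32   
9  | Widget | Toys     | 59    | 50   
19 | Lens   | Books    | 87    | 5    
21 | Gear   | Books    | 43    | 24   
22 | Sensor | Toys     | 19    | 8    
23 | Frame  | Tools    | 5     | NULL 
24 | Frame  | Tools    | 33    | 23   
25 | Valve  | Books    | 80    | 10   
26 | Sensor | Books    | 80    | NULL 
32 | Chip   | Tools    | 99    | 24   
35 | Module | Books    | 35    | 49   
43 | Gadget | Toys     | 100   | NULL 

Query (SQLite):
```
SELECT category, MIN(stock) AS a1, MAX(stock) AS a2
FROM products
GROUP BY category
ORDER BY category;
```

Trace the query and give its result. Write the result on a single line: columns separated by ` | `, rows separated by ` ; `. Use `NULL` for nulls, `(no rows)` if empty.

Group products by category.
Per group compute: MIN(stock), MAX(stock).
  Books: ids {3, 19, 21, 25, 26, 35} → MIN(stock)=5, MAX(stock)=49
  Tools: ids {5, 23, 24, 32} → MIN(stock)=23, MAX(stock)=32
  Toys: ids {2, 9, 22, 43} → MIN(stock)=8, MAX(stock)=50

Books | 5 | 49 ; Tools | 23 | 32 ; Toys | 8 | 50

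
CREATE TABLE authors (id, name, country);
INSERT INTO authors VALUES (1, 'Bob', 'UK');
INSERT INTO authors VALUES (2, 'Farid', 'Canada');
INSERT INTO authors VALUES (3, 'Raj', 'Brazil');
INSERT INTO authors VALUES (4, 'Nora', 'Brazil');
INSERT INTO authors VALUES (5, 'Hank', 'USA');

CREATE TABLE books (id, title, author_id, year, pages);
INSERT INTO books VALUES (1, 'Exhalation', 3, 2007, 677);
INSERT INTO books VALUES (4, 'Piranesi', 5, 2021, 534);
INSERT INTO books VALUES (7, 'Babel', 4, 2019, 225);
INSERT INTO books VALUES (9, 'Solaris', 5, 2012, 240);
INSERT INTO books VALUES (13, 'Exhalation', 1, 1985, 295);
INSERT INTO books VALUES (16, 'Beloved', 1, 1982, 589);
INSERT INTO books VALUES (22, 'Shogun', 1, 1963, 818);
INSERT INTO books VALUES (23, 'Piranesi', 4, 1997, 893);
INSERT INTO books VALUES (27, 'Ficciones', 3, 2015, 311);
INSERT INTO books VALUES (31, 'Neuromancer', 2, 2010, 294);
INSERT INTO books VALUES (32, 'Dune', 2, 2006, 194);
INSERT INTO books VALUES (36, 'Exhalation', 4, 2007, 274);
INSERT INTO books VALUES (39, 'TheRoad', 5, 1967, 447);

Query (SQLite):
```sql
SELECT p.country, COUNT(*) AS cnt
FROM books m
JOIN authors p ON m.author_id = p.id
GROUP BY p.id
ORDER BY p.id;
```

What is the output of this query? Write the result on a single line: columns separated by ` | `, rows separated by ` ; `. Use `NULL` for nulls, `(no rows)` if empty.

UK | 3 ; Canada | 2 ; Brazil | 2 ; Brazil | 3 ; USA | 3

Join each books row to its authors via author_id.
Group joined rows by authors.id; compute COUNT(*) per group.
  1: ids {13, 16, 22} → COUNT(*)=3
  2: ids {31, 32} → COUNT(*)=2
  3: ids {1, 27} → COUNT(*)=2
  4: ids {7, 23, 36} → COUNT(*)=3
  5: ids {4, 9, 39} → COUNT(*)=3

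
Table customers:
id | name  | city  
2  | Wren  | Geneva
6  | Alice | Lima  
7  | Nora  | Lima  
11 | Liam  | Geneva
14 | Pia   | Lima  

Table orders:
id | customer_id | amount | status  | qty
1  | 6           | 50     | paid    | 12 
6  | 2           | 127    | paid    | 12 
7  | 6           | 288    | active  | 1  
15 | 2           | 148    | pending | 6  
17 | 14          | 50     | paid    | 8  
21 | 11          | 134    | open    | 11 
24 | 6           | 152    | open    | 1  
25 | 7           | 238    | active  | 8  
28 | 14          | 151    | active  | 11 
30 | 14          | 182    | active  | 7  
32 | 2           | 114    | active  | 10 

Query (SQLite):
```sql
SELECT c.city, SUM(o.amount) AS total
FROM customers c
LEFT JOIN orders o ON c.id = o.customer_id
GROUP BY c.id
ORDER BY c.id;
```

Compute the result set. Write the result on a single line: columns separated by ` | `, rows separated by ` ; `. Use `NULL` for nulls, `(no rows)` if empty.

Geneva | 389 ; Lima | 490 ; Lima | 238 ; Geneva | 134 ; Lima | 383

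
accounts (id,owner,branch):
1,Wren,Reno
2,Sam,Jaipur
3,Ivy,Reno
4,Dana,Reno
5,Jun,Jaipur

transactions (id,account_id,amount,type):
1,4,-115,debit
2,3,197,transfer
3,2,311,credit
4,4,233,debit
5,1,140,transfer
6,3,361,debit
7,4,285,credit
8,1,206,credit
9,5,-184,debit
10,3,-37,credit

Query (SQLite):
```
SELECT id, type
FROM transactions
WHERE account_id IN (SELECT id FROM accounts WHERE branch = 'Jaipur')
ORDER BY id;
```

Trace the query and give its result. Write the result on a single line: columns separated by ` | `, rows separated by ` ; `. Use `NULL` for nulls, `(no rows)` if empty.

3 | credit ; 9 | debit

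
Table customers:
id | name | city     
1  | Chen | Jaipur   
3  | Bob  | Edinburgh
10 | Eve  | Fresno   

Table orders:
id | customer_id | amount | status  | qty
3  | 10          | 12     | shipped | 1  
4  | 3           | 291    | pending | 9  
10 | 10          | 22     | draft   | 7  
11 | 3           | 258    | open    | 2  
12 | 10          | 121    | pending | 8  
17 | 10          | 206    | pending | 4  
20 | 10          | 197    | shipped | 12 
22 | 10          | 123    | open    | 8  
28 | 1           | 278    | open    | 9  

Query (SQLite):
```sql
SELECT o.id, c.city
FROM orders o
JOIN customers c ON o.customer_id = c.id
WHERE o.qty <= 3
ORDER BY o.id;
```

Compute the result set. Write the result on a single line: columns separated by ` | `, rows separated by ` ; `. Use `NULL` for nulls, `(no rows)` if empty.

Each orders row matches the customers row where customer_id = customers.id.
Then keep rows with o.qty <= 3.

3 | Fresno ; 11 | Edinburgh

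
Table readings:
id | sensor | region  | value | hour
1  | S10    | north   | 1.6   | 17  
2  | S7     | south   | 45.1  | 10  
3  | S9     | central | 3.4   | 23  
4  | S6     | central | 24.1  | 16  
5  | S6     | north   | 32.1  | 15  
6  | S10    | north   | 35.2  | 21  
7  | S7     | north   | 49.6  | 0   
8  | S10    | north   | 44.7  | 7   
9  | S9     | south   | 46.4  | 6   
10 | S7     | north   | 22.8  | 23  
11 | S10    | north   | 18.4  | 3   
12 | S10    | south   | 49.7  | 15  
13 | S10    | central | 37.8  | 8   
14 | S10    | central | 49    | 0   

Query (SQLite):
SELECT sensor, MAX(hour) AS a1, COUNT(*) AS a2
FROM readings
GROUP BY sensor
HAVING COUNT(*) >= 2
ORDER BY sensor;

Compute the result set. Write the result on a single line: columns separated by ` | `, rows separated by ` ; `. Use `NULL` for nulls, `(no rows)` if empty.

S10 | 21 | 7 ; S6 | 16 | 2 ; S7 | 23 | 3 ; S9 | 23 | 2

Group readings by sensor.
Per group compute: MAX(hour), COUNT(*).
HAVING: drop groups with fewer than 2 rows.
  S10: ids {1, 6, 8, 11, 12, 13, 14} → MAX(hour)=21, COUNT(*)=7
  S6: ids {4, 5} → MAX(hour)=16, COUNT(*)=2
  S7: ids {2, 7, 10} → MAX(hour)=23, COUNT(*)=3
  S9: ids {3, 9} → MAX(hour)=23, COUNT(*)=2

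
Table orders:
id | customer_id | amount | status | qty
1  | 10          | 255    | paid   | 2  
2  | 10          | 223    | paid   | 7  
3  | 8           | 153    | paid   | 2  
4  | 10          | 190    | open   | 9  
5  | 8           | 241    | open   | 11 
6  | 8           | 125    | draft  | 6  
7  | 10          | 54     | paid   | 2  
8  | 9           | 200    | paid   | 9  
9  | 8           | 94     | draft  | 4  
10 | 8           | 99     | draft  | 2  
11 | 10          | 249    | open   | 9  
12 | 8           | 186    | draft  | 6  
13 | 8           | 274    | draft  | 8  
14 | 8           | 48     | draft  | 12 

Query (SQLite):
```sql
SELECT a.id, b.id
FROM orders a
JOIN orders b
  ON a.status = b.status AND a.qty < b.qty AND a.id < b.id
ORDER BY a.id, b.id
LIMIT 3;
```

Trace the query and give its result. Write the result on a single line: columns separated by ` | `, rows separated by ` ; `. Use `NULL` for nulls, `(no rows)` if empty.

1 | 2 ; 1 | 8 ; 2 | 8

Pairs (a,b) with same status, a.qty < b.qty, a.id < b.id.
status groups: draft:{6,9,10,12,13,14} open:{4,5,11} paid:{1,2,3,7,8}
Ordered by (a.id, b.id); first 3.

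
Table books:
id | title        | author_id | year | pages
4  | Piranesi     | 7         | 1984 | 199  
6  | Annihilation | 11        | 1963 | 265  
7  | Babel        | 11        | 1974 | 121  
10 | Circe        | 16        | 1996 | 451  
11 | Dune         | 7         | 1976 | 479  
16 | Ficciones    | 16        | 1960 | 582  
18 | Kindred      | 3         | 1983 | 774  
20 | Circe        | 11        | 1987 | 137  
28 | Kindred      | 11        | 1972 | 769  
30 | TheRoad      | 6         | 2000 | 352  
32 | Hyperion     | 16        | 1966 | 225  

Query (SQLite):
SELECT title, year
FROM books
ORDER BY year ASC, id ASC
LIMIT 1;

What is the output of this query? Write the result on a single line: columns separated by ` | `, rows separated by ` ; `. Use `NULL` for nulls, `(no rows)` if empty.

Sort by year asc, tiebreak id asc: (1960, id=16), (1963, id=6), (1966, id=32), (1972, id=28) …. Take first 1.

Ficciones | 1960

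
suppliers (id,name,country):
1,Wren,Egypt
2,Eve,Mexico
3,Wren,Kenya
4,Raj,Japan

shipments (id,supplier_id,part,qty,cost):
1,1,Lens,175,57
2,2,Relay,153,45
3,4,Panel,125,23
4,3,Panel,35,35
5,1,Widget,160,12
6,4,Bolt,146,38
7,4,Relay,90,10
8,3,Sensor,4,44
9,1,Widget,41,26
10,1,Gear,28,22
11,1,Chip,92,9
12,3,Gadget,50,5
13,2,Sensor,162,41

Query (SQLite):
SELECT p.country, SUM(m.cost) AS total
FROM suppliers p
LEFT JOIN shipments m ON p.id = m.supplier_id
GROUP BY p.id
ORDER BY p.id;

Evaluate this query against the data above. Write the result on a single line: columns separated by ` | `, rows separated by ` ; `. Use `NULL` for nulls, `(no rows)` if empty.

Egypt | 126 ; Mexico | 86 ; Kenya | 84 ; Japan | 71

LEFT JOIN keeps every suppliers row; unmatched ones get NULL for shipments columns.
Group by suppliers.id and compute SUM(m.cost). SUM over an all-NULL group is NULL.
  1: ids {1, 5, 9, 10, 11} → SUM(m.cost)=126
  2: ids {2, 13} → SUM(m.cost)=86
  3: ids {4, 8, 12} → SUM(m.cost)=84
  4: ids {3, 6, 7} → SUM(m.cost)=71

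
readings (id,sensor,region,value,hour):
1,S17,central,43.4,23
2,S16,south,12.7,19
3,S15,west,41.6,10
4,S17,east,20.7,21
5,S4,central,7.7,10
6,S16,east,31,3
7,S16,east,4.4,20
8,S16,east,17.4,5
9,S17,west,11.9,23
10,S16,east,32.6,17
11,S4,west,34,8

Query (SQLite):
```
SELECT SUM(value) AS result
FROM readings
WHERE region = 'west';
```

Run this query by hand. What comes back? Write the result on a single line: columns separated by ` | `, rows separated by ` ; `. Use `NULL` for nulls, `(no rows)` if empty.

87.5

Rows where region='west' → value values: [41.6, 11.9, 34].
SUM of non-NULL values = 87.5.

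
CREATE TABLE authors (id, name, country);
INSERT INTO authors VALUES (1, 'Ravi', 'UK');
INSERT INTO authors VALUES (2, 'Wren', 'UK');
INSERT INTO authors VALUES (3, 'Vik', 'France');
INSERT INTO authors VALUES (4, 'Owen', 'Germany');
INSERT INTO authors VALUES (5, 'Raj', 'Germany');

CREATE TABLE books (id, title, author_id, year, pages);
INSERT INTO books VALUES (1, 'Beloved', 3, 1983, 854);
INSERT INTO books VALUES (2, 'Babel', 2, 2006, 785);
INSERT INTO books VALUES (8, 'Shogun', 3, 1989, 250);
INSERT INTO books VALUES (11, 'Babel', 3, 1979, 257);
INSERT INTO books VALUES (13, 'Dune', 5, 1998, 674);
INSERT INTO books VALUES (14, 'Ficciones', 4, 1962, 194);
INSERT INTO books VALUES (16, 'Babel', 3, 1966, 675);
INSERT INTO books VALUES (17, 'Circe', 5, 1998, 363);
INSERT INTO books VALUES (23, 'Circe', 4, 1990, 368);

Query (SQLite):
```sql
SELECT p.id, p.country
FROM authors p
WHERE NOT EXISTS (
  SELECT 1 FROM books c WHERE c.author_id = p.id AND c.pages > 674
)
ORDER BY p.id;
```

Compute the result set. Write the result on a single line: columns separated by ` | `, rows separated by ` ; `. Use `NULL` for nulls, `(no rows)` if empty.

1 | UK ; 4 | Germany ; 5 | Germany

For each authors row, check whether any books with matching author_id has pages > 674.
Keep rows where that is false.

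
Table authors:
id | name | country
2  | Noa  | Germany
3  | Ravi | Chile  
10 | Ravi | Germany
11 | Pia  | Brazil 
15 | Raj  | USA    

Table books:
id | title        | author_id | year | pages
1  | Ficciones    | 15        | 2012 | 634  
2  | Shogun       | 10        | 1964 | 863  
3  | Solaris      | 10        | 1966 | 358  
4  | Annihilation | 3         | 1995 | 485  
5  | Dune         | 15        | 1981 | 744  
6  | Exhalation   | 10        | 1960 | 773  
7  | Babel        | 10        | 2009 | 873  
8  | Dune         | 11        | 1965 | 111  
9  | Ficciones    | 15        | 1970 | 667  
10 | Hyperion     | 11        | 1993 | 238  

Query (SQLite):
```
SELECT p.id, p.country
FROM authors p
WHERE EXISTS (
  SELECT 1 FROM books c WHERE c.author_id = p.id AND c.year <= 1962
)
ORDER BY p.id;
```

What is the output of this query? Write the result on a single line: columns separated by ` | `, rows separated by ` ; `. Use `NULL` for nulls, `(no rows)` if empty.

10 | Germany

For each authors row, check whether any books with matching author_id has year <= 1962.
Keep rows where that is true.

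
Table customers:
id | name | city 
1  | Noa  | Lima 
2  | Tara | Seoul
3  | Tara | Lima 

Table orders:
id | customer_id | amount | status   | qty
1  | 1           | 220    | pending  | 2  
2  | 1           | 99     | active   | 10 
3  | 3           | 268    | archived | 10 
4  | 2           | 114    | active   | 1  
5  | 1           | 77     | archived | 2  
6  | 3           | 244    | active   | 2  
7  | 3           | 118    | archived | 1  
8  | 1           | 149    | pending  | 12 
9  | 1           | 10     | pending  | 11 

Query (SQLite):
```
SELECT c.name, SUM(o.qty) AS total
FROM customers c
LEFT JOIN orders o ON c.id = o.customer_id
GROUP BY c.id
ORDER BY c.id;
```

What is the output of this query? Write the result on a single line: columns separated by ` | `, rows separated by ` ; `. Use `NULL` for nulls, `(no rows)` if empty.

Noa | 37 ; Tara | 1 ; Tara | 13

LEFT JOIN keeps every customers row; unmatched ones get NULL for orders columns.
Group by customers.id and compute SUM(o.qty). SUM over an all-NULL group is NULL.
  1: ids {1, 2, 5, 8, 9} → SUM(o.qty)=37
  2: ids {4} → SUM(o.qty)=1
  3: ids {3, 6, 7} → SUM(o.qty)=13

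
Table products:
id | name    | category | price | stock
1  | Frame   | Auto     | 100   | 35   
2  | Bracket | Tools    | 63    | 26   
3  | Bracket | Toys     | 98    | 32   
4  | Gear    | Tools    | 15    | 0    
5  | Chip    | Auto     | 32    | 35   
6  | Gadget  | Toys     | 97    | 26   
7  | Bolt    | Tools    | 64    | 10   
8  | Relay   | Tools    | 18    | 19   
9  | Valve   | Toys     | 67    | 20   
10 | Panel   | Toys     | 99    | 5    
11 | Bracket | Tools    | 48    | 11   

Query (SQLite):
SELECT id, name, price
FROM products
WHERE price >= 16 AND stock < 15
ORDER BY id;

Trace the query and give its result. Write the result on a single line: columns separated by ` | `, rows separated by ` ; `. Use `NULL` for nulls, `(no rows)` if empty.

7 | Bolt | 64 ; 10 | Panel | 99 ; 11 | Bracket | 48

price >= 16: ids {1, 2, 3, 5, 6, 7, 8, 9, 10, 11}
stock < 15: ids {4, 7, 10, 11}
Combine with AND.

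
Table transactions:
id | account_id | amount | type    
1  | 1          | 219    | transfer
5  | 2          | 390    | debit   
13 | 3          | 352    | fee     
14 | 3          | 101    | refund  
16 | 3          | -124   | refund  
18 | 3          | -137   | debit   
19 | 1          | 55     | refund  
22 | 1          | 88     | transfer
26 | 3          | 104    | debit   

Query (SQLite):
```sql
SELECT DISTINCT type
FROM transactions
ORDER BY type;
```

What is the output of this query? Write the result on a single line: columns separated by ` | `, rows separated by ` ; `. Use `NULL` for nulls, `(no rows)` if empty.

Collect distinct type values from transactions.

debit ; fee ; refund ; transfer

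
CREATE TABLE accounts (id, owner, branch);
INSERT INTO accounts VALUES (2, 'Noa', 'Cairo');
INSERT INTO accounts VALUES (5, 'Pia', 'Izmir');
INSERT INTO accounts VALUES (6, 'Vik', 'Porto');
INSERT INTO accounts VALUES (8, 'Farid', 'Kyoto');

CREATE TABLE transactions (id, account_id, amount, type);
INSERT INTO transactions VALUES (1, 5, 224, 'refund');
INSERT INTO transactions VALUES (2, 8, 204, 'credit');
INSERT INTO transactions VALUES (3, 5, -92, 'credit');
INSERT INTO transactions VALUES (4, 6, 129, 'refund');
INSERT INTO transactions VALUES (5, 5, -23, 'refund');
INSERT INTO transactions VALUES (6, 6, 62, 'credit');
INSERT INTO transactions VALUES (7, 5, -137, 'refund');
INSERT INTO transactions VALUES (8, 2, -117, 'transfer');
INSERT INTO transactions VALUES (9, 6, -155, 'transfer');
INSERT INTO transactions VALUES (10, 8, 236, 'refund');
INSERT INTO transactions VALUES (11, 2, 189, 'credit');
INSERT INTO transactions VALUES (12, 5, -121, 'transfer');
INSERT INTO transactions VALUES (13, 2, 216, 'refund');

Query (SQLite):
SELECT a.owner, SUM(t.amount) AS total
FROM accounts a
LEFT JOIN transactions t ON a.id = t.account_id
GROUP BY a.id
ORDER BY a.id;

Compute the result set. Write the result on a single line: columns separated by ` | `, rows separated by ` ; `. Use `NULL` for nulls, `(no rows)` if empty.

Noa | 288 ; Pia | -149 ; Vik | 36 ; Farid | 440

LEFT JOIN keeps every accounts row; unmatched ones get NULL for transactions columns.
Group by accounts.id and compute SUM(t.amount). SUM over an all-NULL group is NULL.
  2: ids {8, 11, 13} → SUM(t.amount)=288
  5: ids {1, 3, 5, 7, 12} → SUM(t.amount)=-149
  6: ids {4, 6, 9} → SUM(t.amount)=36
  8: ids {2, 10} → SUM(t.amount)=440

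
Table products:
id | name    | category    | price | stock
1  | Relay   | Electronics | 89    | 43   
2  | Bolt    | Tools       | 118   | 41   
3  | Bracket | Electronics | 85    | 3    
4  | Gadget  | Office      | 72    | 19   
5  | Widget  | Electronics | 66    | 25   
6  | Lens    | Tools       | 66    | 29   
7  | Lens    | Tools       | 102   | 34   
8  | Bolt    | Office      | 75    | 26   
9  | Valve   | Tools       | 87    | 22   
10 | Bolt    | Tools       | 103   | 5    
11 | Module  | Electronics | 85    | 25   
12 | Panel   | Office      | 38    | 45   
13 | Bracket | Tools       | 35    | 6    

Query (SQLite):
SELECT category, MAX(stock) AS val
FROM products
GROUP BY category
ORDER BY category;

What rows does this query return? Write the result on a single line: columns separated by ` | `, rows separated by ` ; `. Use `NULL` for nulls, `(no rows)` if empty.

Electronics | 43 ; Office | 45 ; Tools | 41

Partition products by category; compute MAX(stock) within each group.
  Electronics: ids {1, 3, 5, 11} → MAX(stock)=43
  Office: ids {4, 8, 12} → MAX(stock)=45
  Tools: ids {2, 6, 7, 9, 10, 13} → MAX(stock)=41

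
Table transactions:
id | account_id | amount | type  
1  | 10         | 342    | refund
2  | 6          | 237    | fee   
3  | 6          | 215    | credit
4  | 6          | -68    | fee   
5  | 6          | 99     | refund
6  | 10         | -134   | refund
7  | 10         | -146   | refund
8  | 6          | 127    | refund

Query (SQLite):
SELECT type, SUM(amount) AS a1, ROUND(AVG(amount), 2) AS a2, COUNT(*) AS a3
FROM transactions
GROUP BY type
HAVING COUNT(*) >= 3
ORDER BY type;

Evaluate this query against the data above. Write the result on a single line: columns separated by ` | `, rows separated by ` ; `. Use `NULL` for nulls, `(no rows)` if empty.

refund | 288 | 57.6 | 5

Group transactions by type.
Per group compute: SUM(amount), ROUND(AVG(amount), 2), COUNT(*).
HAVING: drop groups with fewer than 3 rows.
  credit: ids {3} → SUM(amount)=215, ROUND(AVG(amount), 2)=215, COUNT(*)=1
  fee: ids {2, 4} → SUM(amount)=169, ROUND(AVG(amount), 2)=84.5, COUNT(*)=2
  refund: ids {1, 5, 6, 7, 8} → SUM(amount)=288, ROUND(AVG(amount), 2)=57.6, COUNT(*)=5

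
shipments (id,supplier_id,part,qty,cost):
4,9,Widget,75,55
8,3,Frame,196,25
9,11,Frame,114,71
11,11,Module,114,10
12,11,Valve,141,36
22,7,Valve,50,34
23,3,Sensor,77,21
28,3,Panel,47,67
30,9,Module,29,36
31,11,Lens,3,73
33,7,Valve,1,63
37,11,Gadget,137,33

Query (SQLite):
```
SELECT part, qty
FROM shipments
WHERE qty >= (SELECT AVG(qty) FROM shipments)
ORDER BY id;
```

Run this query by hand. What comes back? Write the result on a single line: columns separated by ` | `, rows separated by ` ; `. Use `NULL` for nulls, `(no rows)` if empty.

Frame | 196 ; Frame | 114 ; Module | 114 ; Valve | 141 ; Gadget | 137

Scalar subquery: AVG(qty) over all shipments rows = 82.0.
Keep rows where qty >= that value.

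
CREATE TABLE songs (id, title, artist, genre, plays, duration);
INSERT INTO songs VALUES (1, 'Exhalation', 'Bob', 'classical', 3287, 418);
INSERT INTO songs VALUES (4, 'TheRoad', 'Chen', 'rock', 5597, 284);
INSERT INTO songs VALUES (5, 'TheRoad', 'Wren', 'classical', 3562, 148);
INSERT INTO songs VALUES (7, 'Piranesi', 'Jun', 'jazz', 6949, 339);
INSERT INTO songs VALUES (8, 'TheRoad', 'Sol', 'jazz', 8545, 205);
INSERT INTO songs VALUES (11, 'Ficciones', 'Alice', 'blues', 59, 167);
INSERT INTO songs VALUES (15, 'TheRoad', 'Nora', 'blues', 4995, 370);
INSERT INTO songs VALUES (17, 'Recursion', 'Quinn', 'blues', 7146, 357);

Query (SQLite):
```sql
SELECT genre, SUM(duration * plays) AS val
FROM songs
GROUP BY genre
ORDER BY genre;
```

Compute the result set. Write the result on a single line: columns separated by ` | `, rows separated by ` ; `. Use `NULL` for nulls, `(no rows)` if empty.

For each row compute duration * plays.
Group by genre; take SUM of the expression per group.
  blues: ids {11, 15, 17} → SUM(duration * plays)=4409125
  classical: ids {1, 5} → SUM(duration * plays)=1901142
  jazz: ids {7, 8} → SUM(duration * plays)=4107436
  rock: ids {4} → SUM(duration * plays)=1589548

blues | 4409125 ; classical | 1901142 ; jazz | 4107436 ; rock | 1589548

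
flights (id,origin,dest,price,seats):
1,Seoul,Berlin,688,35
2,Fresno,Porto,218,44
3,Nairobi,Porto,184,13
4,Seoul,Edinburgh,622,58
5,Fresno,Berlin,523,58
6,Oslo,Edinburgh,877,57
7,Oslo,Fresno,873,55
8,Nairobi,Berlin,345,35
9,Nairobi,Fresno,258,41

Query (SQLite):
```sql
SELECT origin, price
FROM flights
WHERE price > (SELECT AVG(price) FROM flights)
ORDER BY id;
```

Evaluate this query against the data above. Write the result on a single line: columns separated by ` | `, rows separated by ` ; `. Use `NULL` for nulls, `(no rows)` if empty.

Seoul | 688 ; Seoul | 622 ; Fresno | 523 ; Oslo | 877 ; Oslo | 873

Scalar subquery: AVG(price) over all flights rows = 509.777778 (≈; comparison uses full precision).
Keep rows where price > that value.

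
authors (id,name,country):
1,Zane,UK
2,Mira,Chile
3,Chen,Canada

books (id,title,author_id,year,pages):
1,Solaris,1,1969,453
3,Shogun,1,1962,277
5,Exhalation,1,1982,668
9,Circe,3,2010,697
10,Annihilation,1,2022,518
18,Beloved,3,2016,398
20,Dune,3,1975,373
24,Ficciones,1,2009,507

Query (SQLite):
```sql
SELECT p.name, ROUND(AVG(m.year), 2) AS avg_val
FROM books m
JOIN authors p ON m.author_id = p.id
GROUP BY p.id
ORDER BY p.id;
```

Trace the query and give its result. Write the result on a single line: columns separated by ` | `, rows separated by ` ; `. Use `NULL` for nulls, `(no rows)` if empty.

Zane | 1988.8 ; Chen | 2000.33

Join each books row to its authors via author_id.
Group joined rows by authors.id; compute ROUND(AVG(m.year), 2) per group.
  1: ids {1, 3, 5, 10, 24} → ROUND(AVG(m.year), 2)=1988.8
  3: ids {9, 18, 20} → ROUND(AVG(m.year), 2)=2000.33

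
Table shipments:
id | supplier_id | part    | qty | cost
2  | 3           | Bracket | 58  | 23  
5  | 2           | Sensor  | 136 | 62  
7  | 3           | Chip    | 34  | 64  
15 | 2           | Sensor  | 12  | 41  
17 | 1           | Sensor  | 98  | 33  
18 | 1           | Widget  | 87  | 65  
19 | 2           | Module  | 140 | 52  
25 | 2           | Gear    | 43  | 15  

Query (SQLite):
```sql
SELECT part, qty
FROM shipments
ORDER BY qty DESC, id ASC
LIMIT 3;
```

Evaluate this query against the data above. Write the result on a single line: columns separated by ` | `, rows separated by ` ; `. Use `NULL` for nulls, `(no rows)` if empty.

Sort by qty desc, tiebreak id asc: (140, id=19), (136, id=5), (98, id=17), (87, id=18), (58, id=2), (43, id=25) …. Take first 3.

Module | 140 ; Sensor | 136 ; Sensor | 98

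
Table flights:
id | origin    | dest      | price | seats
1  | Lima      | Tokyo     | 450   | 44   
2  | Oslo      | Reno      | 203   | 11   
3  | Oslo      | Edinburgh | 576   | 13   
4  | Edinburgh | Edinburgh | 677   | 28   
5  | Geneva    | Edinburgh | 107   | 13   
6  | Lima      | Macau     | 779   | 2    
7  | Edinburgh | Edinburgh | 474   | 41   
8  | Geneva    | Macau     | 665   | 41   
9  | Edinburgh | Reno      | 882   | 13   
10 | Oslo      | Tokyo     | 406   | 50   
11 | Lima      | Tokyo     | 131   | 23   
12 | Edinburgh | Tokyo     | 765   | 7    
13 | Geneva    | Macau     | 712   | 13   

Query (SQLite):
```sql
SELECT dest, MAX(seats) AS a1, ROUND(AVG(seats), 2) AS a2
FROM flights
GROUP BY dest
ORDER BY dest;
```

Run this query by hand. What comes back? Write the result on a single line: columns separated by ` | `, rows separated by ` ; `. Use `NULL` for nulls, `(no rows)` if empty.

Edinburgh | 41 | 23.75 ; Macau | 41 | 18.67 ; Reno | 13 | 12 ; Tokyo | 50 | 31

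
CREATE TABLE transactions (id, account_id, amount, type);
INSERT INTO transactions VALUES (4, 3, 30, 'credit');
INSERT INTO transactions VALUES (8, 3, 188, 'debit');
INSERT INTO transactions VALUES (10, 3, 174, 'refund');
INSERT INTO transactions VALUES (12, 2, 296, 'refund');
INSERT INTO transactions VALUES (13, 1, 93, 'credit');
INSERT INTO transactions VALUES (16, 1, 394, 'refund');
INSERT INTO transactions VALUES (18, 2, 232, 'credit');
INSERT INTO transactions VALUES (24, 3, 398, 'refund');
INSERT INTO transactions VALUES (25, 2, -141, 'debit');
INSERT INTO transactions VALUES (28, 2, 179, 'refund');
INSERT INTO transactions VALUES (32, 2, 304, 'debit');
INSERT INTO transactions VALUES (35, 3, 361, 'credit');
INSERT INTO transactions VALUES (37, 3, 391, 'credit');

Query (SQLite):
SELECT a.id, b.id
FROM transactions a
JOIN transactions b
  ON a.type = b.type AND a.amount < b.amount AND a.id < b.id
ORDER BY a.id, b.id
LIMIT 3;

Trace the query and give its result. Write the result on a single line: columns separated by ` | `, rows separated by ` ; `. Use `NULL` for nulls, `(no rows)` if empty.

Pairs (a,b) with same type, a.amount < b.amount, a.id < b.id.
type groups: credit:{4,13,18,35,37} debit:{8,25,32} refund:{10,12,16,24,28}
Ordered by (a.id, b.id); first 3.

4 | 13 ; 4 | 18 ; 4 | 35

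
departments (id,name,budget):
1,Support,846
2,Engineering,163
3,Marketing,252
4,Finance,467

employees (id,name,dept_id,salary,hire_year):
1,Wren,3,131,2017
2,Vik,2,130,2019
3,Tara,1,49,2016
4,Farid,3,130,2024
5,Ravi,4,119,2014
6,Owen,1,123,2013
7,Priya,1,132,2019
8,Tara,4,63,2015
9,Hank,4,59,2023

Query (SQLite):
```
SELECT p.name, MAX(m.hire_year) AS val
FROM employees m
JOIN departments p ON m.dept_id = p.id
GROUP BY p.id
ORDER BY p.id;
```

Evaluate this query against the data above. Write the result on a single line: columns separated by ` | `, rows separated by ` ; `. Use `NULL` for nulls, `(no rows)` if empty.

Support | 2019 ; Engineering | 2019 ; Marketing | 2024 ; Finance | 2023

Join each employees row to its departments via dept_id.
Group joined rows by departments.id; compute MAX(m.hire_year) per group.
  1: ids {3, 6, 7} → MAX(m.hire_year)=2019
  2: ids {2} → MAX(m.hire_year)=2019
  3: ids {1, 4} → MAX(m.hire_year)=2024
  4: ids {5, 8, 9} → MAX(m.hire_year)=2023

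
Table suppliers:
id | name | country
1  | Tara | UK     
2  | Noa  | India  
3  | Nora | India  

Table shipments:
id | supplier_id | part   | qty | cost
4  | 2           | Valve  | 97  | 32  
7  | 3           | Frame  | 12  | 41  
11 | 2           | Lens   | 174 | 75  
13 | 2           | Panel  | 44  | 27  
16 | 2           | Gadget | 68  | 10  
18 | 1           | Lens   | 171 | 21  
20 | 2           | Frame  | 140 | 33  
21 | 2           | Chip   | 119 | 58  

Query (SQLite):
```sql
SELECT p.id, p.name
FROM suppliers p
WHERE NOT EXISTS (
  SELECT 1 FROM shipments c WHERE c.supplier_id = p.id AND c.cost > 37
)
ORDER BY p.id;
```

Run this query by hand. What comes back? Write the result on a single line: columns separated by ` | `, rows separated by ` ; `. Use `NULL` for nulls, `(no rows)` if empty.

1 | Tara

For each suppliers row, check whether any shipments with matching supplier_id has cost > 37.
Keep rows where that is false.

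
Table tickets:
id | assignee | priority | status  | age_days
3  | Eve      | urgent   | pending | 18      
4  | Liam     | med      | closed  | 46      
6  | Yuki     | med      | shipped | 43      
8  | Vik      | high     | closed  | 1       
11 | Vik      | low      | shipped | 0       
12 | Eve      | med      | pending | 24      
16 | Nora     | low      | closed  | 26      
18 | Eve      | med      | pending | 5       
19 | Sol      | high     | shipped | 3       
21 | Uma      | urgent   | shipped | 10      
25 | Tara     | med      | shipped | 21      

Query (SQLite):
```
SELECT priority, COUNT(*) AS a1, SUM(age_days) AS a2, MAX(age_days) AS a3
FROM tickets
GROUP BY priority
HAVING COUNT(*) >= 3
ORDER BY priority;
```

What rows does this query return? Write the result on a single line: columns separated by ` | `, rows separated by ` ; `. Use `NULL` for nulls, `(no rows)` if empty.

med | 5 | 139 | 46

Group tickets by priority.
Per group compute: COUNT(*), SUM(age_days), MAX(age_days).
HAVING: drop groups with fewer than 3 rows.
  high: ids {8, 19} → COUNT(*)=2, SUM(age_days)=4, MAX(age_days)=3
  low: ids {11, 16} → COUNT(*)=2, SUM(age_days)=26, MAX(age_days)=26
  med: ids {4, 6, 12, 18, 25} → COUNT(*)=5, SUM(age_days)=139, MAX(age_days)=46
  urgent: ids {3, 21} → COUNT(*)=2, SUM(age_days)=28, MAX(age_days)=18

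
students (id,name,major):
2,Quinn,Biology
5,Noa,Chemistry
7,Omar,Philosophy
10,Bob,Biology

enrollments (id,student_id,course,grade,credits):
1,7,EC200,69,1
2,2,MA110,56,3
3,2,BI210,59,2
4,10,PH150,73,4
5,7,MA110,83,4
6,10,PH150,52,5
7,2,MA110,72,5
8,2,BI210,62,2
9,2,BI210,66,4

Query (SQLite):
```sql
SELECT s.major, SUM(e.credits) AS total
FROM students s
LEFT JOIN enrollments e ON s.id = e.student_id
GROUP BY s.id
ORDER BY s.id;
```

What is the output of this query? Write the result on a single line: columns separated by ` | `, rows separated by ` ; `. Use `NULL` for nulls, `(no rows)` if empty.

LEFT JOIN keeps every students row; unmatched ones get NULL for enrollments columns.
Group by students.id and compute SUM(e.credits). SUM over an all-NULL group is NULL.
  2: ids {2, 3, 7, 8, 9} → SUM(e.credits)=16
  5: ids {—} → SUM(e.credits)=NULL
  7: ids {1, 5} → SUM(e.credits)=5
  10: ids {4, 6} → SUM(e.credits)=9

Biology | 16 ; Chemistry | NULL ; Philosophy | 5 ; Biology | 9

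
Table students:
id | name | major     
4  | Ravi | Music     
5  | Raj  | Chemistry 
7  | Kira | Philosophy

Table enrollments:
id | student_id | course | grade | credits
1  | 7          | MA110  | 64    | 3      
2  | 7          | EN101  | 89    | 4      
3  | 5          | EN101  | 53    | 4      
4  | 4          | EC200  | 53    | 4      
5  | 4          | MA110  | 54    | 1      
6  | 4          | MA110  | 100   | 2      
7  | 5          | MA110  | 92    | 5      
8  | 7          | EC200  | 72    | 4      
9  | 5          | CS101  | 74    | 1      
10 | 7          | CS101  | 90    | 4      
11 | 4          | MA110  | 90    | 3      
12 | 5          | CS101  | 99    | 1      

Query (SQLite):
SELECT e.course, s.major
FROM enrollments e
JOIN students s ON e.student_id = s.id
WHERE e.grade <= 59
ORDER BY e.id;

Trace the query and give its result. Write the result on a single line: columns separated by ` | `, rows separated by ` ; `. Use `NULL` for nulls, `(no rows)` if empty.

Each enrollments row matches the students row where student_id = students.id.
Then keep rows with e.grade <= 59.

EN101 | Chemistry ; EC200 | Music ; MA110 | Music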